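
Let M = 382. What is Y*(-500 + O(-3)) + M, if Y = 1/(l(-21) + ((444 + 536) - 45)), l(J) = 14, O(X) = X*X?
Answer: 362027/949 ≈ 381.48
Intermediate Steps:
O(X) = X**2
Y = 1/949 (Y = 1/(14 + ((444 + 536) - 45)) = 1/(14 + (980 - 45)) = 1/(14 + 935) = 1/949 ≈ 0.0010537)
Y*(-500 + O(-3)) + M = (-500 + (-3)**2)/949 + 382 = (-500 + 9)/949 + 382 = (1/949)*(-491) + 382 = -491/949 + 382 = 362027/949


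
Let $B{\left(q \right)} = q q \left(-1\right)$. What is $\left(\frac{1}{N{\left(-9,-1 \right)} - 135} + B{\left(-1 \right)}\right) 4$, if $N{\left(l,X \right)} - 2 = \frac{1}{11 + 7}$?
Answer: $- \frac{9644}{2393} \approx -4.0301$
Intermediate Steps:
$B{\left(q \right)} = - q^{2}$ ($B{\left(q \right)} = q^{2} \left(-1\right) = - q^{2}$)
$N{\left(l,X \right)} = \frac{37}{18}$ ($N{\left(l,X \right)} = 2 + \frac{1}{11 + 7} = 2 + \frac{1}{18} = \frac{37}{18}$)
$\left(\frac{1}{N{\left(-9,-1 \right)} - 135} + B{\left(-1 \right)}\right) 4 = \left(\frac{1}{\frac{37}{18} - 135} - \left(-1\right)^{2}\right) 4 = \left(\frac{1}{- \frac{2393}{18}} - 1\right) 4 = \left(- \frac{18}{2393} - 1\right) 4 = \left(- \frac{2411}{2393}\right) 4 = - \frac{9644}{2393}$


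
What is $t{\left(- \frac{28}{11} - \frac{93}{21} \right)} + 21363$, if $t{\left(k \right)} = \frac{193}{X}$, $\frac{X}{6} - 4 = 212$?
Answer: $\frac{27686641}{1296} \approx 21363.0$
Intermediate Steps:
$X = 1296$ ($X = 24 + 6 \cdot 212 = 24 + 1272 = 1296$)
$t{\left(k \right)} = \frac{193}{1296}$
$t{\left(- \frac{28}{11} - \frac{93}{21} \right)} + 21363 = \frac{193}{1296} + 21363 = \frac{27686641}{1296}$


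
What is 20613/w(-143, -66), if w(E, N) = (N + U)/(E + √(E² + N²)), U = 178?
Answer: -2947659/112 + 226743*√205/112 ≈ 2667.9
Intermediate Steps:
w(E, N) = (178 + N)/(E + √(E² + N²)) (w(E, N) = (N + 178)/(E + √(E² + N²)) = (178 + N)/(E + √(E² + N²)))
20613/w(-143, -66) = 20613/(((178 - 66)/(-143 + √((-143)² + (-66)²)))) = 20613/((112/(-143 + √(20449 + 4356)))) = 20613/((112/(-143 + √24805))) = 20613/((112/(-143 + 11*√205))) = 20613*(-143/112 + 11*√205/112) = -2947659/112 + 226743*√205/112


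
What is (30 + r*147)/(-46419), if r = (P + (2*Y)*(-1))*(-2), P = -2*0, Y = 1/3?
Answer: -226/46419 ≈ -0.0048687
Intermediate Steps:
Y = 1/3 ≈ 0.33333
P = 0
r = 4/3 (r = (0 + (2*(1/3))*(-1))*(-2) = (0 + (2/3)*(-1))*(-2) = (0 - 2/3)*(-2) = -2/3*(-2) = 4/3 ≈ 1.3333)
(30 + r*147)/(-46419) = (30 + (4/3)*147)/(-46419) = (30 + 196)*(-1/46419) = 226*(-1/46419) = -226/46419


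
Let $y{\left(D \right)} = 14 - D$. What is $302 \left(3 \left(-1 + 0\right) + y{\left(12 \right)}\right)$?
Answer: $-302$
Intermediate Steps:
$302 \left(3 \left(-1 + 0\right) + y{\left(12 \right)}\right) = 302 \left(3 \left(-1 + 0\right) + \left(14 - 12\right)\right) = 302 \left(3 \left(-1\right) + \left(14 - 12\right)\right) = 302 \left(-3 + 2\right) = 302 \left(-1\right) = -302$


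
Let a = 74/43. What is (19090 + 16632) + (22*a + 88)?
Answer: 1541458/43 ≈ 35848.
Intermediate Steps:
a = 74/43 (a = 74*(1/43) = 74/43 ≈ 1.7209)
(19090 + 16632) + (22*a + 88) = (19090 + 16632) + (22*(74/43) + 88) = 35722 + (1628/43 + 88) = 35722 + 5412/43 = 1541458/43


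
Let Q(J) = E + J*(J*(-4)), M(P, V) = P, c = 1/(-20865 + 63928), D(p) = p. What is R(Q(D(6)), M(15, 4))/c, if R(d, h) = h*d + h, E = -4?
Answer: -94953915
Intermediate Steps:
c = 1/43063 ≈ 2.3222e-5
Q(J) = -4 - 4*J² (Q(J) = -4 + J*(J*(-4)) = -4 + J*(-4*J) = -4 - 4*J²)
R(d, h) = h + d*h (R(d, h) = d*h + h = h + d*h)
R(Q(D(6)), M(15, 4))/c = (15*(1 + (-4 - 4*6²)))/(1/43063) = (15*(1 + (-4 - 4*36)))*43063 = (15*(1 + (-4 - 144)))*43063 = (15*(1 - 148))*43063 = (15*(-147))*43063 = -2205*43063 = -94953915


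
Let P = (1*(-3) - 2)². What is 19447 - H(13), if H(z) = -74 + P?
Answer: 19496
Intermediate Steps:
P = 25 (P = (-3 - 2)² = (-5)² = 25)
H(z) = -49 (H(z) = -74 + 25 = -49)
19447 - H(13) = 19447 - 1*(-49) = 19447 + 49 = 19496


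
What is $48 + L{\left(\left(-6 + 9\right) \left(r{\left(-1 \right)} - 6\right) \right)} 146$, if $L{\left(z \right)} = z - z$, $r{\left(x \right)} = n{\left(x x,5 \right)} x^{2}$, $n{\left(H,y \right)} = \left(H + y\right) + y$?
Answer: $48$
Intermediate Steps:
$n{\left(H,y \right)} = H + 2 y$
$r{\left(x \right)} = x^{2} \left(10 + x^{2}\right)$ ($r{\left(x \right)} = \left(x x + 2 \cdot 5\right) x^{2} = \left(x^{2} + 10\right) x^{2} = \left(10 + x^{2}\right) x^{2} = x^{2} \left(10 + x^{2}\right)$)
$L{\left(z \right)} = 0$
$48 + L{\left(\left(-6 + 9\right) \left(r{\left(-1 \right)} - 6\right) \right)} 146 = 48 + 0 \cdot 146 = 48 + 0 = 48$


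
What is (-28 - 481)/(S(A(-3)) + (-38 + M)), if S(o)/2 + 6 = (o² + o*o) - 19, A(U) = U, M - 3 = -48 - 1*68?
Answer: 509/165 ≈ 3.0848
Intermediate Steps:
M = -113 (M = 3 + (-48 - 1*68) = 3 + (-48 - 68) = 3 - 116 = -113)
S(o) = -50 + 4*o² (S(o) = -12 + 2*((o² + o*o) - 19) = -12 + 2*((o² + o²) - 19) = -12 + 2*(2*o² - 19) = -12 + 2*(-19 + 2*o²) = -12 + (-38 + 4*o²) = -50 + 4*o²)
(-28 - 481)/(S(A(-3)) + (-38 + M)) = (-28 - 481)/((-50 + 4*(-3)²) + (-38 - 113)) = -509/((-50 + 4*9) - 151) = -509/((-50 + 36) - 151) = -509/(-14 - 151) = -509/(-165) = -509*(-1/165) = 509/165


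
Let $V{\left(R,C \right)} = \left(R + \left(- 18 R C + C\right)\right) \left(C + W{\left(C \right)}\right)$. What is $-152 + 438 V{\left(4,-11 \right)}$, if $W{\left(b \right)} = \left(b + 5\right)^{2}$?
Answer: $8595598$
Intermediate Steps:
$W{\left(b \right)} = \left(5 + b\right)^{2}$
$V{\left(R,C \right)} = \left(C + \left(5 + C\right)^{2}\right) \left(C + R - 18 C R\right)$ ($V{\left(R,C \right)} = \left(R + \left(- 18 R C + C\right)\right) \left(C + \left(5 + C\right)^{2}\right) = \left(R - \left(- C + 18 C R\right)\right) \left(C + \left(5 + C\right)^{2}\right) = \left(C + R - 18 C R\right) \left(C + \left(5 + C\right)^{2}\right) = \left(C + \left(5 + C\right)^{2}\right) \left(C + R - 18 C R\right)$)
$-152 + 438 V{\left(4,-11 \right)} = -152 + 438 \left(\left(-11\right)^{3} + 11 \left(-11\right)^{2} + 25 \left(-11\right) + 25 \cdot 4 - \left(-4829\right) 4 - 788 \left(-11\right)^{2} - 72 \left(-11\right)^{3}\right) = -152 + 438 \left(-1331 + 11 \cdot 121 - 275 + 100 + 19316 - 788 \cdot 121 - 72 \left(-1331\right)\right) = -152 + 438 \left(-1331 + 1331 - 275 + 100 + 19316 - 95348 + 95832\right) = -152 + 438 \cdot 19625 = -152 + 8595750 = 8595598$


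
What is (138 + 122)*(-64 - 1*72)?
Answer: -35360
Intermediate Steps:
(138 + 122)*(-64 - 1*72) = 260*(-64 - 72) = 260*(-136) = -35360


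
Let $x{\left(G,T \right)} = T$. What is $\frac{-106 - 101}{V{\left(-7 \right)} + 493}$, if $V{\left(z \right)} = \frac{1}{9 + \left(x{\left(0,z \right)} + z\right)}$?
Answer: $- \frac{1035}{2464} \approx -0.42005$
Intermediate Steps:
$V{\left(z \right)} = \frac{1}{9 + 2 z}$ ($V{\left(z \right)} = \frac{1}{9 + \left(z + z\right)} = \frac{1}{9 + 2 z}$)
$\frac{-106 - 101}{V{\left(-7 \right)} + 493} = \frac{-106 - 101}{\frac{1}{9 + 2 \left(-7\right)} + 493} = - \frac{207}{\frac{1}{9 - 14} + 493} = - \frac{207}{\frac{1}{-5} + 493} = - \frac{207}{- \frac{1}{5} + 493} = - \frac{207}{\frac{2464}{5}} = \left(-207\right) \frac{5}{2464} = - \frac{1035}{2464}$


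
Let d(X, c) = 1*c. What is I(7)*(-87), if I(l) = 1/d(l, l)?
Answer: -87/7 ≈ -12.429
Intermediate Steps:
d(X, c) = c
I(l) = 1/l
I(7)*(-87) = -87/7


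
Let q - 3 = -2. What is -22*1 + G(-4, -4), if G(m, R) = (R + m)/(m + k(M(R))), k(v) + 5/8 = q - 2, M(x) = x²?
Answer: -926/45 ≈ -20.578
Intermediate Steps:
q = 1 (q = 3 - 2 = 1)
k(v) = -13/8 (k(v) = -5/8 + (1 - 2) = -5/8 - 1 = -13/8)
G(m, R) = (R + m)/(-13/8 + m) (G(m, R) = (R + m)/(m - 13/8) = (R + m)/(-13/8 + m))
-22*1 + G(-4, -4) = -22*1 + 8*(-4 - 4)/(-13 + 8*(-4)) = -22 + 8*(-8)/(-13 - 32) = -22 + 8*(-8)/(-45) = -22 + 8*(-1/45)*(-8) = -22 + 64/45 = -926/45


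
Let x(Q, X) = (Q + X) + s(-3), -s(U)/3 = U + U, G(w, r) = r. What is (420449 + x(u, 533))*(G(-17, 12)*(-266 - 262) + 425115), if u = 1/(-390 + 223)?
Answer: 29443094734221/167 ≈ 1.7631e+11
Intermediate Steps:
s(U) = -6*U (s(U) = -3*(U + U) = -6*U)
u = -1/167 (u = 1/(-167) = -1/167 ≈ -0.0059880)
x(Q, X) = 18 + Q + X (x(Q, X) = (Q + X) - 6*(-3) = (Q + X) + 18 = 18 + Q + X)
(420449 + x(u, 533))*(G(-17, 12)*(-266 - 262) + 425115) = (420449 + (18 - 1/167 + 533))*(12*(-266 - 262) + 425115) = (420449 + 92016/167)*(12*(-528) + 425115) = 70306999*(-6336 + 425115)/167 = (70306999/167)*418779 = 29443094734221/167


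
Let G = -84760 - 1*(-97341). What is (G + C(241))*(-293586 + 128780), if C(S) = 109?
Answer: -2091388140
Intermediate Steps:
G = 12581 (G = -84760 + 97341 = 12581)
(G + C(241))*(-293586 + 128780) = (12581 + 109)*(-293586 + 128780) = 12690*(-164806) = -2091388140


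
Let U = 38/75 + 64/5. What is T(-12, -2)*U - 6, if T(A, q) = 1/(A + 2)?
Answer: -2749/375 ≈ -7.3307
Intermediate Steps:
T(A, q) = 1/(2 + A)
U = 998/75 (U = 38*(1/75) + 64*(⅕) = 38/75 + 64/5 = 998/75 ≈ 13.307)
T(-12, -2)*U - 6 = (998/75)/(2 - 12) - 6 = (998/75)/(-10) - 6 = -⅒*998/75 - 6 = -499/375 - 6 = -2749/375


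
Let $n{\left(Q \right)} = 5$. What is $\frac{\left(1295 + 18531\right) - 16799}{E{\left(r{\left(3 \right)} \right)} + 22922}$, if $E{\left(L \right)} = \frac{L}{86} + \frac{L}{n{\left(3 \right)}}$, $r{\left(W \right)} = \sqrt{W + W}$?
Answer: $\frac{6414633450300}{48574901840957} - \frac{59223255 \sqrt{6}}{48574901840957} \approx 0.13205$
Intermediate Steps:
$r{\left(W \right)} = \sqrt{2} \sqrt{W}$ ($r{\left(W \right)} = \sqrt{2 W} = \sqrt{2} \sqrt{W}$)
$E{\left(L \right)} = \frac{91 L}{430}$ ($E{\left(L \right)} = \frac{L}{86} + \frac{L}{5} = \frac{91 L}{430}$)
$\frac{\left(1295 + 18531\right) - 16799}{E{\left(r{\left(3 \right)} \right)} + 22922} = \frac{\left(1295 + 18531\right) - 16799}{\frac{91 \sqrt{2} \sqrt{3}}{430} + 22922} = \frac{19826 - 16799}{\frac{91 \sqrt{6}}{430} + 22922} = \frac{3027}{22922 + \frac{91 \sqrt{6}}{430}}$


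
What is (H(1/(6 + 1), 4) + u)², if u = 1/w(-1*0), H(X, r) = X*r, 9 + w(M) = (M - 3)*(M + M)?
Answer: 841/3969 ≈ 0.21189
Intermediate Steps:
w(M) = -9 + 2*M*(-3 + M) (w(M) = -9 + (M - 3)*(M + M) = -9 + (-3 + M)*(2*M) = -9 + 2*M*(-3 + M))
u = -⅑ (u = 1/(-9 - (-6)*0 + 2*(-1*0)²) = 1/(-9 - 6*0 + 2*0²) = 1/(-9 + 0 + 2*0) = 1/(-9 + 0 + 0) = 1/(-9) = -⅑ ≈ -0.11111)
(H(1/(6 + 1), 4) + u)² = (4/(6 + 1) - ⅑)² = (4/7 - ⅑)² = (29/63)² = 841/3969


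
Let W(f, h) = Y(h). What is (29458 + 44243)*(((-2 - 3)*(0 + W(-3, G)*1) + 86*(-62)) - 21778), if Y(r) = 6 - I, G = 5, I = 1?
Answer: -1999876635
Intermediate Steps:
Y(r) = 5 (Y(r) = 6 - 1*1 = 6 - 1 = 5)
W(f, h) = 5
(29458 + 44243)*(((-2 - 3)*(0 + W(-3, G)*1) + 86*(-62)) - 21778) = (29458 + 44243)*(((-2 - 3)*(0 + 5*1) + 86*(-62)) - 21778) = 73701*((-5*(0 + 5) - 5332) - 21778) = 73701*((-5*5 - 5332) - 21778) = 73701*((-25 - 5332) - 21778) = 73701*(-5357 - 21778) = 73701*(-27135) = -1999876635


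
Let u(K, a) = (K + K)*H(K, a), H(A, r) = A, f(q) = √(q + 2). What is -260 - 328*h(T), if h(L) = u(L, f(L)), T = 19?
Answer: -237076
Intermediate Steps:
f(q) = √(2 + q)
u(K, a) = 2*K² (u(K, a) = (K + K)*K = (2*K)*K = 2*K²)
h(L) = 2*L²
-260 - 328*h(T) = -260 - 656*19² = -260 - 656*361 = -260 - 328*722 = -260 - 236816 = -237076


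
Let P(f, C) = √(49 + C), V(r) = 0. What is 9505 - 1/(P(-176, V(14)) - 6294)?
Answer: 59757936/6287 ≈ 9505.0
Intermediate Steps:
9505 - 1/(P(-176, V(14)) - 6294) = 9505 - 1/(√(49 + 0) - 6294) = 9505 - 1/(√49 - 6294) = 9505 - 1/(7 - 6294) = 9505 - 1/(-6287) = 9505 - 1*(-1/6287) = 9505 + 1/6287 = 59757936/6287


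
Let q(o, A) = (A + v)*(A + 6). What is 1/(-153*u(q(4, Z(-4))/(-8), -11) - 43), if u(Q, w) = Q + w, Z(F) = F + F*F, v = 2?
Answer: 2/12919 ≈ 0.00015481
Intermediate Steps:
Z(F) = F + F²
q(o, A) = (2 + A)*(6 + A) (q(o, A) = (A + 2)*(A + 6) = (2 + A)*(6 + A))
1/(-153*u(q(4, Z(-4))/(-8), -11) - 43) = 1/(-153*((12 + (-4*(1 - 4))² + 8*(-4*(1 - 4)))/(-8) - 11) - 43) = 1/(-153*((12 + (-4*(-3))² + 8*(-4*(-3)))*(-⅛) - 11) - 43) = 1/(-153*((12 + 12² + 8*12)*(-⅛) - 11) - 43) = 1/(-153*((12 + 144 + 96)*(-⅛) - 11) - 43) = 1/(-153*(252*(-⅛) - 11) - 43) = 1/(-153*(-63/2 - 11) - 43) = 1/(-153*(-85/2) - 43) = 1/(13005/2 - 43) = 1/(12919/2) = 2/12919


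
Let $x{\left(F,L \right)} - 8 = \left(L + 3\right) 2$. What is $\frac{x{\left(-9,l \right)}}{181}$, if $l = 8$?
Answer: $\frac{30}{181} \approx 0.16575$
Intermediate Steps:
$x{\left(F,L \right)} = 14 + 2 L$ ($x{\left(F,L \right)} = 8 + \left(L + 3\right) 2 = 8 + \left(3 + L\right) 2 = 8 + \left(6 + 2 L\right) = 14 + 2 L$)
$\frac{x{\left(-9,l \right)}}{181} = \frac{14 + 2 \cdot 8}{181} = \left(14 + 16\right) \frac{1}{181} = 30 \cdot \frac{1}{181} = \frac{30}{181}$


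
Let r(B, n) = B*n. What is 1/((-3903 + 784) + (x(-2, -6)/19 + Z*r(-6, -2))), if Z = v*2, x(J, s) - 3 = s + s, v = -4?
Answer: -19/61094 ≈ -0.00031100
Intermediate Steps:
x(J, s) = 3 + 2*s (x(J, s) = 3 + (s + s) = 3 + 2*s)
Z = -8 (Z = -4*2 = -8)
1/((-3903 + 784) + (x(-2, -6)/19 + Z*r(-6, -2))) = 1/((-3903 + 784) + ((3 + 2*(-6))/19 - (-48)*(-2))) = 1/(-3119 + ((3 - 12)*(1/19) - 8*12)) = 1/(-3119 + (-9*1/19 - 96)) = 1/(-3119 + (-9/19 - 96)) = 1/(-3119 - 1833/19) = 1/(-61094/19) = -19/61094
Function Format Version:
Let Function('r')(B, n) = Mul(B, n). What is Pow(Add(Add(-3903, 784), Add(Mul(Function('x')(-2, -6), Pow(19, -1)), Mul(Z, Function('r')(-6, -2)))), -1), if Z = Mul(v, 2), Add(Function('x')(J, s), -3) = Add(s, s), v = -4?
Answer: Rational(-19, 61094) ≈ -0.00031100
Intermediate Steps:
Function('x')(J, s) = Add(3, Mul(2, s)) (Function('x')(J, s) = Add(3, Add(s, s)) = Add(3, Mul(2, s)))
Z = -8 (Z = Mul(-4, 2) = -8)
Pow(Add(Add(-3903, 784), Add(Mul(Function('x')(-2, -6), Pow(19, -1)), Mul(Z, Function('r')(-6, -2)))), -1) = Pow(Add(Add(-3903, 784), Add(Mul(Add(3, Mul(2, -6)), Pow(19, -1)), Mul(-8, Mul(-6, -2)))), -1) = Pow(Add(-3119, Add(Mul(Add(3, -12), Rational(1, 19)), Mul(-8, 12))), -1) = Pow(Add(-3119, Add(Mul(-9, Rational(1, 19)), -96)), -1) = Pow(Add(-3119, Add(Rational(-9, 19), -96)), -1) = Pow(Add(-3119, Rational(-1833, 19)), -1) = Pow(Rational(-61094, 19), -1) = Rational(-19, 61094)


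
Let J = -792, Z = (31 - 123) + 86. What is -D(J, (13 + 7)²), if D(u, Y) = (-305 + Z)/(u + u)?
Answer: -311/1584 ≈ -0.19634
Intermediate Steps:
Z = -6 (Z = -92 + 86 = -6)
D(u, Y) = -311/(2*u) (D(u, Y) = (-305 - 6)/(u + u) = -311*1/(2*u) = -311/(2*u))
-D(J, (13 + 7)²) = -(-311)/(2*(-792)) = -(-311)*(-1)/(2*792) = -1*311/1584 = -311/1584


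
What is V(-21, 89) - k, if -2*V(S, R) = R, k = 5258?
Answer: -10605/2 ≈ -5302.5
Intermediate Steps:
V(S, R) = -R/2
V(-21, 89) - k = -½*89 - 1*5258 = -89/2 - 5258 = -10605/2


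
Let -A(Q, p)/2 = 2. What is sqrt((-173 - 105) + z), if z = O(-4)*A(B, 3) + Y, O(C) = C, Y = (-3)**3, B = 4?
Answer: 17*I ≈ 17.0*I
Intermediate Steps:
A(Q, p) = -4 (A(Q, p) = -2*2 = -4)
Y = -27
z = -11 (z = -4*(-4) - 27 = 16 - 27 = -11)
sqrt((-173 - 105) + z) = sqrt((-173 - 105) - 11) = sqrt(-278 - 11) = sqrt(-289) = 17*I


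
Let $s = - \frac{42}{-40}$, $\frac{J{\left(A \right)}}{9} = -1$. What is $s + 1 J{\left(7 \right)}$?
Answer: $- \frac{159}{20} \approx -7.95$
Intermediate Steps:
$J{\left(A \right)} = -9$ ($J{\left(A \right)} = 9 \left(-1\right) = -9$)
$s = \frac{21}{20}$ ($s = \left(-42\right) \left(- \frac{1}{40}\right) = \frac{21}{20} \approx 1.05$)
$s + 1 J{\left(7 \right)} = \frac{21}{20} + 1 \left(-9\right) = \frac{21}{20} - 9 = - \frac{159}{20}$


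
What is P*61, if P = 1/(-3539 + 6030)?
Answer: 61/2491 ≈ 0.024488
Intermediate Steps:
P = 1/2491 ≈ 0.00040145
P*61 = (1/2491)*61 = 61/2491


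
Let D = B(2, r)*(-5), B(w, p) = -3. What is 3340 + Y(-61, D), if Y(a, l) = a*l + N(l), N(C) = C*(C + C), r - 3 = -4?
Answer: 2875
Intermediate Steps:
r = -1 (r = 3 - 4 = -1)
N(C) = 2*C² (N(C) = C*(2*C) = 2*C²)
D = 15 (D = -3*(-5) = 15)
Y(a, l) = 2*l² + a*l (Y(a, l) = a*l + 2*l² = 2*l² + a*l)
3340 + Y(-61, D) = 3340 + 15*(-61 + 2*15) = 3340 + 15*(-61 + 30) = 3340 + 15*(-31) = 3340 - 465 = 2875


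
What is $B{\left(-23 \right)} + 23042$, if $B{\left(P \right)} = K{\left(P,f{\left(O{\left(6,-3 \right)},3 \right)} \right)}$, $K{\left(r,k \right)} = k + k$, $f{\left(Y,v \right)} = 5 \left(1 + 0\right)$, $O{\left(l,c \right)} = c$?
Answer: $23052$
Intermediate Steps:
$f{\left(Y,v \right)} = 5$ ($f{\left(Y,v \right)} = 5 \cdot 1 = 5$)
$K{\left(r,k \right)} = 2 k$
$B{\left(P \right)} = 10$ ($B{\left(P \right)} = 2 \cdot 5 = 10$)
$B{\left(-23 \right)} + 23042 = 10 + 23042 = 23052$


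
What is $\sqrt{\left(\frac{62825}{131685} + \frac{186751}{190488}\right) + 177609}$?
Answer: $\frac{\sqrt{124174918502108909079306}}{836147076} \approx 421.44$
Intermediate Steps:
$\sqrt{\left(\frac{62825}{131685} + \frac{186751}{190488}\right) + 177609} = \sqrt{\left(62825 \cdot \frac{1}{131685} + 186751 \cdot \frac{1}{190488}\right) + 177609} = \sqrt{\left(\frac{12565}{26337} + \frac{186751}{190488}\right) + 177609} = \sqrt{\frac{2437314269}{1672294152} + 177609} = \sqrt{\frac{297016929356837}{1672294152}} = \frac{\sqrt{124174918502108909079306}}{836147076}$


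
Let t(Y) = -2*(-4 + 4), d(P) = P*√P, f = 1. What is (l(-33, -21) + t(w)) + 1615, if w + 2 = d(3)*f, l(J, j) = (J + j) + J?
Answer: 1528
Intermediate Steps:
d(P) = P^(3/2)
l(J, j) = j + 2*J
w = -2 + 3*√3 (w = -2 + 3^(3/2)*1 = -2 + (3*√3)*1 = -2 + 3*√3 ≈ 3.1962)
t(Y) = 0 (t(Y) = -2*0 = 0)
(l(-33, -21) + t(w)) + 1615 = ((-21 + 2*(-33)) + 0) + 1615 = ((-21 - 66) + 0) + 1615 = (-87 + 0) + 1615 = -87 + 1615 = 1528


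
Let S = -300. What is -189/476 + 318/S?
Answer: -2477/1700 ≈ -1.4571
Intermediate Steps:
-189/476 + 318/S = -189/476 + 318/(-300) = -189*1/476 + 318*(-1/300) = -27/68 - 53/50 = -2477/1700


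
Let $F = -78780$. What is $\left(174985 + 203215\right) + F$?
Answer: $299420$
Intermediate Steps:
$\left(174985 + 203215\right) + F = \left(174985 + 203215\right) - 78780 = 378200 - 78780 = 299420$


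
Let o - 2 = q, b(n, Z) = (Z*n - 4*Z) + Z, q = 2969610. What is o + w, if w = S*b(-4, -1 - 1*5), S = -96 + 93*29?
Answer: 3078854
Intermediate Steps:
b(n, Z) = -3*Z + Z*n (b(n, Z) = (-4*Z + Z*n) + Z = -3*Z + Z*n)
o = 2969612 (o = 2 + 2969610 = 2969612)
S = 2601 (S = -96 + 2697 = 2601)
w = 109242 (w = 2601*((-1 - 1*5)*(-3 - 4)) = 2601*((-1 - 5)*(-7)) = 2601*(-6*(-7)) = 2601*42 = 109242)
o + w = 2969612 + 109242 = 3078854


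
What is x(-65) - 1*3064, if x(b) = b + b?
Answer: -3194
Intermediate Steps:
x(b) = 2*b
x(-65) - 1*3064 = 2*(-65) - 1*3064 = -130 - 3064 = -3194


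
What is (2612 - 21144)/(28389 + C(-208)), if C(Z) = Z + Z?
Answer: -18532/27973 ≈ -0.66250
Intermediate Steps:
C(Z) = 2*Z
(2612 - 21144)/(28389 + C(-208)) = (2612 - 21144)/(28389 + 2*(-208)) = -18532/(28389 - 416) = -18532/27973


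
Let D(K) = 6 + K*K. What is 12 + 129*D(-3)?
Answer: 1947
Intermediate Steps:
D(K) = 6 + K²
12 + 129*D(-3) = 12 + 129*(6 + (-3)²) = 12 + 129*(6 + 9) = 12 + 129*15 = 12 + 1935 = 1947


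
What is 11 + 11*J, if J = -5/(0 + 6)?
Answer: 11/6 ≈ 1.8333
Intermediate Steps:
J = -⅚ (J = -5/6 = -5*⅙ = -⅚ ≈ -0.83333)
11 + 11*J = 11 + 11*(-⅚) = 11 - 55/6 = 11/6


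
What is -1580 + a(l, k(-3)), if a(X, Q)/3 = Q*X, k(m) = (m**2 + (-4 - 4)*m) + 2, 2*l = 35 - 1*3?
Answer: 100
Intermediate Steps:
l = 16 (l = (35 - 1*3)/2 = (35 - 3)/2 = (1/2)*32 = 16)
k(m) = 2 + m**2 - 8*m (k(m) = (m**2 - 8*m) + 2 = 2 + m**2 - 8*m)
a(X, Q) = 3*Q*X (a(X, Q) = 3*(Q*X) = 3*Q*X)
-1580 + a(l, k(-3)) = -1580 + 3*(2 + (-3)**2 - 8*(-3))*16 = -1580 + 3*(2 + 9 + 24)*16 = -1580 + 3*35*16 = -1580 + 1680 = 100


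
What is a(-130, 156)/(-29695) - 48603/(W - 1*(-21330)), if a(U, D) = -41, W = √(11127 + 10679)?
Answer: -15383106381098/6754826978165 + 48603*√21806/454947094 ≈ -2.2616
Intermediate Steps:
W = √21806 ≈ 147.67
a(-130, 156)/(-29695) - 48603/(W - 1*(-21330)) = -41/(-29695) - 48603/(√21806 - 1*(-21330)) = -41*(-1/29695) - 48603/(√21806 + 21330) = 41/29695 - 48603/(21330 + √21806)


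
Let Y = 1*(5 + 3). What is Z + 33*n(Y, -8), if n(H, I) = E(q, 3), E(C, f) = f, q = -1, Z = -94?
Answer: 5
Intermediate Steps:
Y = 8 (Y = 1*8 = 8)
n(H, I) = 3
Z + 33*n(Y, -8) = -94 + 33*3 = -94 + 99 = 5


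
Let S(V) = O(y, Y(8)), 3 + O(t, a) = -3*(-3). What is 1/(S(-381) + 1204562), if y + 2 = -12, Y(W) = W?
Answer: 1/1204568 ≈ 8.3017e-7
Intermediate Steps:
y = -14 (y = -2 - 12 = -14)
O(t, a) = 6 (O(t, a) = -3 - 3*(-3) = -3 + 9 = 6)
S(V) = 6
1/(S(-381) + 1204562) = 1/(6 + 1204562) = 1/1204568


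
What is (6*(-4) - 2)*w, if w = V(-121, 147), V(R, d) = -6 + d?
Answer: -3666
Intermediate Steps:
w = 141 (w = -6 + 147 = 141)
(6*(-4) - 2)*w = (6*(-4) - 2)*141 = (-24 - 2)*141 = -26*141 = -3666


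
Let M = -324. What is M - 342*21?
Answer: -7506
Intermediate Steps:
M - 342*21 = -324 - 342*21 = -324 - 7182 = -7506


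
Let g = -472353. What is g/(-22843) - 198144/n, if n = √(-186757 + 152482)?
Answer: 472353/22843 + 66048*I*√1371/2285 ≈ 20.678 + 1070.3*I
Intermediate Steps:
n = 5*I*√1371 (n = √(-34275) = 5*I*√1371 ≈ 185.14*I)
g/(-22843) - 198144/n = -472353/(-22843) - 198144*(-I*√1371/6855) = -472353*(-1/22843) - (-66048)*I*√1371/2285 = 472353/22843 + 66048*I*√1371/2285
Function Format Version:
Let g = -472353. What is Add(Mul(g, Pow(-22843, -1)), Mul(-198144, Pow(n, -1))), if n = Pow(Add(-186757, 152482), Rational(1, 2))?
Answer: Add(Rational(472353, 22843), Mul(Rational(66048, 2285), I, Pow(1371, Rational(1, 2)))) ≈ Add(20.678, Mul(1070.3, I))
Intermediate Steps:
n = Mul(5, I, Pow(1371, Rational(1, 2))) (n = Pow(-34275, Rational(1, 2)) = Mul(5, I, Pow(1371, Rational(1, 2))) ≈ Mul(185.14, I))
Add(Mul(g, Pow(-22843, -1)), Mul(-198144, Pow(n, -1))) = Add(Mul(-472353, Pow(-22843, -1)), Mul(-198144, Pow(Mul(5, I, Pow(1371, Rational(1, 2))), -1))) = Add(Mul(-472353, Rational(-1, 22843)), Mul(-198144, Mul(Rational(-1, 6855), I, Pow(1371, Rational(1, 2))))) = Add(Rational(472353, 22843), Mul(Rational(66048, 2285), I, Pow(1371, Rational(1, 2))))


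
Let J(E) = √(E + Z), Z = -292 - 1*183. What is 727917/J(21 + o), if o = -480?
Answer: -727917*I*√934/934 ≈ -23818.0*I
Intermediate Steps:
Z = -475 (Z = -292 - 183 = -475)
J(E) = √(-475 + E) (J(E) = √(E - 475) = √(-475 + E))
727917/J(21 + o) = 727917/(√(-475 + (21 - 480))) = 727917/(√(-475 - 459)) = 727917/(√(-934)) = 727917/((I*√934)) = 727917*(-I*√934/934) = -727917*I*√934/934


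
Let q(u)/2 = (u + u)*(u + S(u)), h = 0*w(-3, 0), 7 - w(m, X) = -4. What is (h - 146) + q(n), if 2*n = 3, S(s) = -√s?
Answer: -137 - 3*√6 ≈ -144.35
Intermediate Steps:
n = 3/2 (n = (½)*3 = 3/2 ≈ 1.5000)
w(m, X) = 11 (w(m, X) = 7 - 1*(-4) = 7 + 4 = 11)
h = 0 (h = 0*11 = 0)
q(u) = 4*u*(u - √u) (q(u) = 2*((u + u)*(u - √u)) = 2*((2*u)*(u - √u)) = 2*(2*u*(u - √u)) = 4*u*(u - √u))
(h - 146) + q(n) = (0 - 146) + (-3*√6 + 4*(3/2)²) = -146 + (-3*√6 + 4*(9/4)) = -146 + (-3*√6 + 9) = -146 + (9 - 3*√6) = -137 - 3*√6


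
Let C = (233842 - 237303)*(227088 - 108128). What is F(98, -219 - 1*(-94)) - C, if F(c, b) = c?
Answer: 411720658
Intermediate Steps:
C = -411720560 (C = -3461*118960 = -411720560)
F(98, -219 - 1*(-94)) - C = 98 - 1*(-411720560) = 98 + 411720560 = 411720658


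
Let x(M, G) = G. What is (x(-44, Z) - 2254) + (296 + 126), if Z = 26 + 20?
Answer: -1786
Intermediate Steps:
Z = 46
(x(-44, Z) - 2254) + (296 + 126) = (46 - 2254) + (296 + 126) = -2208 + 422 = -1786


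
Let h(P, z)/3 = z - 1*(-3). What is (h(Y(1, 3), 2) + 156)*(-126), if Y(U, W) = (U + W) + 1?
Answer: -21546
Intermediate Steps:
Y(U, W) = 1 + U + W
h(P, z) = 9 + 3*z (h(P, z) = 3*(z - 1*(-3)) = 3*(z + 3) = 3*(3 + z) = 9 + 3*z)
(h(Y(1, 3), 2) + 156)*(-126) = ((9 + 3*2) + 156)*(-126) = ((9 + 6) + 156)*(-126) = (15 + 156)*(-126) = 171*(-126) = -21546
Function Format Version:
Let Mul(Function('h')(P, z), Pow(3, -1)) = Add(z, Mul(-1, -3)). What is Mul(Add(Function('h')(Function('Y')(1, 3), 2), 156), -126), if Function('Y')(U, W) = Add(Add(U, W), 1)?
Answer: -21546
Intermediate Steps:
Function('Y')(U, W) = Add(1, U, W)
Function('h')(P, z) = Add(9, Mul(3, z)) (Function('h')(P, z) = Mul(3, Add(z, Mul(-1, -3))) = Mul(3, Add(z, 3)) = Mul(3, Add(3, z)) = Add(9, Mul(3, z)))
Mul(Add(Function('h')(Function('Y')(1, 3), 2), 156), -126) = Mul(Add(Add(9, Mul(3, 2)), 156), -126) = Mul(Add(Add(9, 6), 156), -126) = Mul(Add(15, 156), -126) = Mul(171, -126) = -21546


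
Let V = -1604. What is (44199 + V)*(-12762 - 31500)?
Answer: -1885339890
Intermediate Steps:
(44199 + V)*(-12762 - 31500) = (44199 - 1604)*(-12762 - 31500) = 42595*(-44262) = -1885339890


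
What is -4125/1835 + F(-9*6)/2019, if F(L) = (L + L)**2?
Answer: 871671/246991 ≈ 3.5292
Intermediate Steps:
F(L) = 4*L**2 (F(L) = (2*L)**2 = 4*L**2)
-4125/1835 + F(-9*6)/2019 = -4125/1835 + (4*(-9*6)**2)/2019 = -4125*1/1835 + (4*(-54)**2)*(1/2019) = -825/367 + (4*2916)*(1/2019) = -825/367 + 11664*(1/2019) = -825/367 + 3888/673 = 871671/246991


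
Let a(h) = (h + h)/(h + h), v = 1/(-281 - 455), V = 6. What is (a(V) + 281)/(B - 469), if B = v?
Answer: -207552/345185 ≈ -0.60128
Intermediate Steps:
v = -1/736 (v = 1/(-736) = -1/736 ≈ -0.0013587)
a(h) = 1 (a(h) = (2*h)/((2*h)) = (2*h)*(1/(2*h)) = 1)
B = -1/736 ≈ -0.0013587
(a(V) + 281)/(B - 469) = (1 + 281)/(-1/736 - 469) = 282/(-345185/736) = 282*(-736/345185) = -207552/345185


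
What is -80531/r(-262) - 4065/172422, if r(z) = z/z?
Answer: -4628440049/57474 ≈ -80531.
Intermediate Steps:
r(z) = 1
-80531/r(-262) - 4065/172422 = -80531/1 - 4065/172422 = -80531*1 - 4065*1/172422 = -80531 - 1355/57474 = -4628440049/57474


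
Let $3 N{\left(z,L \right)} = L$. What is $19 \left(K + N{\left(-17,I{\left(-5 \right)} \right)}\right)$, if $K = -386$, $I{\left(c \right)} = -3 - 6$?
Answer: $-7391$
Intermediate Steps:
$I{\left(c \right)} = -9$ ($I{\left(c \right)} = -3 - 6 = -9$)
$N{\left(z,L \right)} = \frac{L}{3}$
$19 \left(K + N{\left(-17,I{\left(-5 \right)} \right)}\right) = 19 \left(-386 + \frac{1}{3} \left(-9\right)\right) = 19 \left(-386 - 3\right) = 19 \left(-389\right) = -7391$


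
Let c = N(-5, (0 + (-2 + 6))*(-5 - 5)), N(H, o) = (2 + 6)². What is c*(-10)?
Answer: -640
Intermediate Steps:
N(H, o) = 64 (N(H, o) = 8² = 64)
c = 64
c*(-10) = 64*(-10) = -640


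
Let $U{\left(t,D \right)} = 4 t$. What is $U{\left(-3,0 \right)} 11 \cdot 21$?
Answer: $-2772$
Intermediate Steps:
$U{\left(-3,0 \right)} 11 \cdot 21 = 4 \left(-3\right) 11 \cdot 21 = \left(-12\right) 11 \cdot 21 = \left(-132\right) 21 = -2772$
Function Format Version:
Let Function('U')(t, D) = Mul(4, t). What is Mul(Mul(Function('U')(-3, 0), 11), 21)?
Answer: -2772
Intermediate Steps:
Mul(Mul(Function('U')(-3, 0), 11), 21) = Mul(Mul(Mul(4, -3), 11), 21) = Mul(Mul(-12, 11), 21) = Mul(-132, 21) = -2772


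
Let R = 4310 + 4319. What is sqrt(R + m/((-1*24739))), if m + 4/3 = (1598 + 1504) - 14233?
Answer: sqrt(281256910770)/5709 ≈ 92.895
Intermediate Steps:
m = -33397/3 (m = -4/3 + ((1598 + 1504) - 14233) = -4/3 + (3102 - 14233) = -4/3 - 11131 = -33397/3 ≈ -11132.)
R = 8629
sqrt(R + m/((-1*24739))) = sqrt(8629 - 33397/(3*((-1*24739)))) = sqrt(8629 - 33397/3/(-24739)) = sqrt(8629 - 33397/3*(-1/24739)) = sqrt(8629 + 2569/5709) = sqrt(49265530/5709) = sqrt(281256910770)/5709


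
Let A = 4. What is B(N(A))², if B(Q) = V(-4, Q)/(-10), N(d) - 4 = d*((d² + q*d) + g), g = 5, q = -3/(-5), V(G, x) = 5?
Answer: ¼ ≈ 0.25000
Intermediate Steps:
q = ⅗ (q = -3*(-⅕) = ⅗ ≈ 0.60000)
N(d) = 4 + d*(5 + d² + 3*d/5) (N(d) = 4 + d*((d² + 3*d/5) + 5) = 4 + d*(5 + d² + 3*d/5))
B(Q) = -½ (B(Q) = 5/(-10) = 5*(-⅒) = -½)
B(N(A))² = (-½)² = ¼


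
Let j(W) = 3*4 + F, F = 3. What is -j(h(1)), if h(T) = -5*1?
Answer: -15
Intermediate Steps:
h(T) = -5
j(W) = 15 (j(W) = 3*4 + 3 = 12 + 3 = 15)
-j(h(1)) = -1*15 = -15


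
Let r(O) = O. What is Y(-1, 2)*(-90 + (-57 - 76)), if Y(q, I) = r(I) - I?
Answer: 0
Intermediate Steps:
Y(q, I) = 0 (Y(q, I) = I - I = 0)
Y(-1, 2)*(-90 + (-57 - 76)) = 0*(-90 + (-57 - 76)) = 0*(-90 - 133) = 0*(-223) = 0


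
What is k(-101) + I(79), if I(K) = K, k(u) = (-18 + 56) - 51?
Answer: 66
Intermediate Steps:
k(u) = -13 (k(u) = 38 - 51 = -13)
k(-101) + I(79) = -13 + 79 = 66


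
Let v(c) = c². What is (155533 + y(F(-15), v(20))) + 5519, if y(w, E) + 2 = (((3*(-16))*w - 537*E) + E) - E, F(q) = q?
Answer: -53030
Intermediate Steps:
y(w, E) = -2 - 537*E - 48*w (y(w, E) = -2 + ((((3*(-16))*w - 537*E) + E) - E) = -2 + (((-48*w - 537*E) + E) - E) = -2 + (((-537*E - 48*w) + E) - E) = -2 + ((-536*E - 48*w) - E) = -2 + (-537*E - 48*w) = -2 - 537*E - 48*w)
(155533 + y(F(-15), v(20))) + 5519 = (155533 + (-2 - 537*20² - 48*(-15))) + 5519 = (155533 + (-2 - 537*400 + 720)) + 5519 = (155533 + (-2 - 214800 + 720)) + 5519 = (155533 - 214082) + 5519 = -58549 + 5519 = -53030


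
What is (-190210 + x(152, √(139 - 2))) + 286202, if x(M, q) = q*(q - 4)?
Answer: 96129 - 4*√137 ≈ 96082.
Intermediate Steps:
x(M, q) = q*(-4 + q)
(-190210 + x(152, √(139 - 2))) + 286202 = (-190210 + √(139 - 2)*(-4 + √(139 - 2))) + 286202 = (-190210 + √137*(-4 + √137)) + 286202 = 95992 + √137*(-4 + √137)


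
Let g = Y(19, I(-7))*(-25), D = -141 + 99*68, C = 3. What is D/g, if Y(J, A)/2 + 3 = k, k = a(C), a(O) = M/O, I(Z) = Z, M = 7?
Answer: 19773/100 ≈ 197.73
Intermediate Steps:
D = 6591 (D = -141 + 6732 = 6591)
a(O) = 7/O
k = 7/3 ≈ 2.3333
Y(J, A) = -4/3 (Y(J, A) = -6 + 2*(7/3) = -6 + 14/3 = -4/3)
g = 100/3 (g = -4/3*(-25) = 100/3 ≈ 33.333)
D/g = 6591/(100/3) = 6591*(3/100) = 19773/100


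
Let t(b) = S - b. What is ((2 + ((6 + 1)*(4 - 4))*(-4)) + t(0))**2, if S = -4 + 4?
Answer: 4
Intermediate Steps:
S = 0
t(b) = -b (t(b) = 0 - b = -b)
((2 + ((6 + 1)*(4 - 4))*(-4)) + t(0))**2 = ((2 + ((6 + 1)*(4 - 4))*(-4)) - 1*0)**2 = ((2 + (7*0)*(-4)) + 0)**2 = ((2 + 0*(-4)) + 0)**2 = ((2 + 0) + 0)**2 = (2 + 0)**2 = 2**2 = 4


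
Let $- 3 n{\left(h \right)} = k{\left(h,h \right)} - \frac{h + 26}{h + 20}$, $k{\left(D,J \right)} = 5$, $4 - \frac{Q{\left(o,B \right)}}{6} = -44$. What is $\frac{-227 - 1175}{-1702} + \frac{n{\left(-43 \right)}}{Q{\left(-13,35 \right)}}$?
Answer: $\frac{301019}{367632} \approx 0.81881$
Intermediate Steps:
$Q{\left(o,B \right)} = 288$ ($Q{\left(o,B \right)} = 24 - -264 = 24 + 264 = 288$)
$n{\left(h \right)} = - \frac{5}{3} + \frac{26 + h}{3 \left(20 + h\right)}$ ($n{\left(h \right)} = - \frac{5 - \frac{h + 26}{h + 20}}{3} = - \frac{5 - \frac{26 + h}{20 + h}}{3} = - \frac{5}{3} + \frac{26 + h}{3 \left(20 + h\right)}$)
$\frac{-227 - 1175}{-1702} + \frac{n{\left(-43 \right)}}{Q{\left(-13,35 \right)}} = \frac{-227 - 1175}{-1702} + \frac{\frac{2}{3} \frac{1}{20 - 43} \left(-37 - -86\right)}{288} = \left(-227 - 1175\right) \left(- \frac{1}{1702}\right) + \frac{2 \left(-37 + 86\right)}{3 \left(-23\right)} \frac{1}{288} = \left(-1402\right) \left(- \frac{1}{1702}\right) + \frac{2}{3} \left(- \frac{1}{23}\right) 49 \cdot \frac{1}{288} = \frac{701}{851} - \frac{49}{9936} = \frac{301019}{367632}$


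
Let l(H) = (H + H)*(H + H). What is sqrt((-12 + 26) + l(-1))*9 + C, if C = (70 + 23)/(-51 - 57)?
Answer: -31/36 + 27*sqrt(2) ≈ 37.323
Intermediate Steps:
l(H) = 4*H**2 (l(H) = (2*H)*(2*H) = 4*H**2)
C = -31/36 (C = 93/(-108) = 93*(-1/108) = -31/36 ≈ -0.86111)
sqrt((-12 + 26) + l(-1))*9 + C = sqrt((-12 + 26) + 4*(-1)**2)*9 - 31/36 = sqrt(14 + 4*1)*9 - 31/36 = sqrt(14 + 4)*9 - 31/36 = sqrt(18)*9 - 31/36 = (3*sqrt(2))*9 - 31/36 = 27*sqrt(2) - 31/36 = -31/36 + 27*sqrt(2)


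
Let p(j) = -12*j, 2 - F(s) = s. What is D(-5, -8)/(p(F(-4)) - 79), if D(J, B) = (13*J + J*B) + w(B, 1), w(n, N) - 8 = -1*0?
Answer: 17/151 ≈ 0.11258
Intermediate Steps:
F(s) = 2 - s
w(n, N) = 8 (w(n, N) = 8 - 1*0 = 8 + 0 = 8)
D(J, B) = 8 + 13*J + B*J (D(J, B) = (13*J + J*B) + 8 = (13*J + B*J) + 8 = 8 + 13*J + B*J)
D(-5, -8)/(p(F(-4)) - 79) = (8 + 13*(-5) - 8*(-5))/(-12*(2 - 1*(-4)) - 79) = (8 - 65 + 40)/(-12*(2 + 4) - 79) = -17/(-12*6 - 79) = -17/(-72 - 79) = -17/(-151) = -1/151*(-17) = 17/151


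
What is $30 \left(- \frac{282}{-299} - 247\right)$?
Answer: $- \frac{2207130}{299} \approx -7381.7$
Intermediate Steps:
$30 \left(- \frac{282}{-299} - 247\right) = 30 \left(\left(-282\right) \left(- \frac{1}{299}\right) - 247\right) = 30 \left(\frac{282}{299} - 247\right) = 30 \left(- \frac{73571}{299}\right) = - \frac{2207130}{299}$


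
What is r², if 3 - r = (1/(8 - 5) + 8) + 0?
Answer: 256/9 ≈ 28.444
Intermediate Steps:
r = -16/3 (r = 3 - ((1/(8 - 5) + 8) + 0) = 3 - ((1/3 + 8) + 0) = 3 - ((⅓ + 8) + 0) = 3 - (25/3 + 0) = 3 - 1*25/3 = 3 - 25/3 = -16/3 ≈ -5.3333)
r² = (-16/3)² = 256/9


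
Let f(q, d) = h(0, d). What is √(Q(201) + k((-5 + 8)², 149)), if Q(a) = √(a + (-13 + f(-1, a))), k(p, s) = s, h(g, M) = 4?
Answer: √(149 + 8*√3) ≈ 12.762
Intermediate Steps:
f(q, d) = 4
Q(a) = √(-9 + a) (Q(a) = √(a + (-13 + 4)) = √(a - 9) = √(-9 + a))
√(Q(201) + k((-5 + 8)², 149)) = √(√(-9 + 201) + 149) = √(√192 + 149) = √(8*√3 + 149) = √(149 + 8*√3)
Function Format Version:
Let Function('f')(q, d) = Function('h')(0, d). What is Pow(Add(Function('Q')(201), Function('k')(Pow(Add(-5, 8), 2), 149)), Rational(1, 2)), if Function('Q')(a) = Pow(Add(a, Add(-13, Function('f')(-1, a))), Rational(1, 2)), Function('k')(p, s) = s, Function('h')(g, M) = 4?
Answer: Pow(Add(149, Mul(8, Pow(3, Rational(1, 2)))), Rational(1, 2)) ≈ 12.762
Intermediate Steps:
Function('f')(q, d) = 4
Function('Q')(a) = Pow(Add(-9, a), Rational(1, 2)) (Function('Q')(a) = Pow(Add(a, Add(-13, 4)), Rational(1, 2)) = Pow(Add(a, -9), Rational(1, 2)) = Pow(Add(-9, a), Rational(1, 2)))
Pow(Add(Function('Q')(201), Function('k')(Pow(Add(-5, 8), 2), 149)), Rational(1, 2)) = Pow(Add(Pow(Add(-9, 201), Rational(1, 2)), 149), Rational(1, 2)) = Pow(Add(Pow(192, Rational(1, 2)), 149), Rational(1, 2)) = Pow(Add(Mul(8, Pow(3, Rational(1, 2))), 149), Rational(1, 2)) = Pow(Add(149, Mul(8, Pow(3, Rational(1, 2)))), Rational(1, 2))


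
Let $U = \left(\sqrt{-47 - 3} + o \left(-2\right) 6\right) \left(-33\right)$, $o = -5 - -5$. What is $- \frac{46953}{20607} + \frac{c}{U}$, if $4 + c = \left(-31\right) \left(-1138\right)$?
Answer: $- \frac{15651}{6869} + \frac{5879 i \sqrt{2}}{55} \approx -2.2785 + 151.17 i$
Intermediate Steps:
$c = 35274$ ($c = -4 - -35278 = -4 + 35278 = 35274$)
$o = 0$ ($o = -5 + 5 = 0$)
$U = - 165 i \sqrt{2}$ ($U = \left(\sqrt{-47 - 3} + 0 \left(-2\right) 6\right) \left(-33\right) = \left(\sqrt{-50} + 0 \cdot 6\right) \left(-33\right) = \left(5 i \sqrt{2} + 0\right) \left(-33\right) = 5 i \sqrt{2} \left(-33\right) = - 165 i \sqrt{2} \approx - 233.35 i$)
$- \frac{46953}{20607} + \frac{c}{U} = - \frac{46953}{20607} + \frac{35274}{\left(-165\right) i \sqrt{2}} = \left(-46953\right) \frac{1}{20607} + 35274 \frac{i \sqrt{2}}{330} = - \frac{15651}{6869} + \frac{5879 i \sqrt{2}}{55}$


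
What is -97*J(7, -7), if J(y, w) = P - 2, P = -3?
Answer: 485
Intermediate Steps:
J(y, w) = -5 (J(y, w) = -3 - 2 = -5)
-97*J(7, -7) = -97*(-5) = 485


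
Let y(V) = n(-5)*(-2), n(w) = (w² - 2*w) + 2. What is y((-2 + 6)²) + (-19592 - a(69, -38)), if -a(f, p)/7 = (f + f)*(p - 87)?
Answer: -140416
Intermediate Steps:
a(f, p) = -14*f*(-87 + p) (a(f, p) = -7*(f + f)*(p - 87) = -7*2*f*(-87 + p) = -14*f*(-87 + p))
n(w) = 2 + w² - 2*w
y(V) = -74 (y(V) = (2 + (-5)² - 2*(-5))*(-2) = (2 + 25 + 10)*(-2) = 37*(-2) = -74)
y((-2 + 6)²) + (-19592 - a(69, -38)) = -74 + (-19592 - 14*69*(87 - 1*(-38))) = -74 + (-19592 - 14*69*(87 + 38)) = -74 + (-19592 - 14*69*125) = -74 + (-19592 - 1*120750) = -74 + (-19592 - 120750) = -74 - 140342 = -140416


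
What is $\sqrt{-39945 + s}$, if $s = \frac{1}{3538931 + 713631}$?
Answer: $\frac{i \sqrt{722376706953496018}}{4252562} \approx 199.86 i$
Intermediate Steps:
$s = \frac{1}{4252562} \approx 2.3515 \cdot 10^{-7}$
$\sqrt{-39945 + s} = \sqrt{-39945 + \frac{1}{4252562}} = \sqrt{- \frac{169868589089}{4252562}} = \frac{i \sqrt{722376706953496018}}{4252562}$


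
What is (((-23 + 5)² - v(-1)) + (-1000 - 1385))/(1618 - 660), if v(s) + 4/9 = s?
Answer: -9268/4311 ≈ -2.1498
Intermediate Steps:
v(s) = -4/9 + s
(((-23 + 5)² - v(-1)) + (-1000 - 1385))/(1618 - 660) = (((-23 + 5)² - (-4/9 - 1)) + (-1000 - 1385))/(1618 - 660) = (((-18)² - 1*(-13/9)) - 2385)/958 = ((324 + 13/9) - 2385)*(1/958) = (2929/9 - 2385)*(1/958) = -18536/9*1/958 = -9268/4311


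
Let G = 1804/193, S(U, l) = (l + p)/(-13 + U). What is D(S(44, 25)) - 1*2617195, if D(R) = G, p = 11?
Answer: -505116831/193 ≈ -2.6172e+6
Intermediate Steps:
S(U, l) = (11 + l)/(-13 + U) (S(U, l) = (l + 11)/(-13 + U) = (11 + l)/(-13 + U))
G = 1804/193 (G = 1804*(1/193) = 1804/193 ≈ 9.3472)
D(R) = 1804/193
D(S(44, 25)) - 1*2617195 = 1804/193 - 1*2617195 = 1804/193 - 2617195 = -505116831/193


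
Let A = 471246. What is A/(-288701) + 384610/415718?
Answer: -42434076509/60009101159 ≈ -0.70713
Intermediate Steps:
A/(-288701) + 384610/415718 = 471246/(-288701) + 384610/415718 = 471246*(-1/288701) + 384610*(1/415718) = -471246/288701 + 192305/207859 = -42434076509/60009101159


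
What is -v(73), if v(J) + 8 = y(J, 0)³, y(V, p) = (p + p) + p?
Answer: 8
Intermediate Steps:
y(V, p) = 3*p (y(V, p) = 2*p + p = 3*p)
v(J) = -8 (v(J) = -8 + (3*0)³ = -8 + 0³ = -8 + 0 = -8)
-v(73) = -1*(-8) = 8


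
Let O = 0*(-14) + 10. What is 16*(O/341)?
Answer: 160/341 ≈ 0.46921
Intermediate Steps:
O = 10 (O = 0 + 10 = 10)
16*(O/341) = 16*(10/341) = 160/341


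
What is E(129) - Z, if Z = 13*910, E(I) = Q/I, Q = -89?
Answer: -1526159/129 ≈ -11831.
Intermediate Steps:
E(I) = -89/I
Z = 11830
E(129) - Z = -89/129 - 1*11830 = -89*1/129 - 11830 = -89/129 - 11830 = -1526159/129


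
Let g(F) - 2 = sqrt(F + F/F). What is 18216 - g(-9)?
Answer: 18214 - 2*I*sqrt(2) ≈ 18214.0 - 2.8284*I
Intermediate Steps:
g(F) = 2 + sqrt(1 + F) (g(F) = 2 + sqrt(F + F/F) = 2 + sqrt(F + 1) = 2 + sqrt(1 + F))
18216 - g(-9) = 18216 - (2 + sqrt(1 - 9)) = 18216 - (2 + sqrt(-8)) = 18216 - (2 + 2*I*sqrt(2)) = 18216 + (-2 - 2*I*sqrt(2)) = 18214 - 2*I*sqrt(2)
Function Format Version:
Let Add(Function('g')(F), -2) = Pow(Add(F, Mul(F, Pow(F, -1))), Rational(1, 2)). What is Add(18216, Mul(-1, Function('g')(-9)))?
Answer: Add(18214, Mul(-2, I, Pow(2, Rational(1, 2)))) ≈ Add(18214., Mul(-2.8284, I))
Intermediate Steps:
Function('g')(F) = Add(2, Pow(Add(1, F), Rational(1, 2))) (Function('g')(F) = Add(2, Pow(Add(F, Mul(F, Pow(F, -1))), Rational(1, 2))) = Add(2, Pow(Add(F, 1), Rational(1, 2))) = Add(2, Pow(Add(1, F), Rational(1, 2))))
Add(18216, Mul(-1, Function('g')(-9))) = Add(18216, Mul(-1, Add(2, Pow(Add(1, -9), Rational(1, 2))))) = Add(18216, Mul(-1, Add(2, Pow(-8, Rational(1, 2))))) = Add(18216, Mul(-1, Add(2, Mul(2, I, Pow(2, Rational(1, 2)))))) = Add(18216, Add(-2, Mul(-2, I, Pow(2, Rational(1, 2))))) = Add(18214, Mul(-2, I, Pow(2, Rational(1, 2))))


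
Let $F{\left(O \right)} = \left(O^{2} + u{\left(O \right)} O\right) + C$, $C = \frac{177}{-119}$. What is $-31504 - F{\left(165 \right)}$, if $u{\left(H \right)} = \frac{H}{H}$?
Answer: $- \frac{7008209}{119} \approx -58893.0$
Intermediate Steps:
$u{\left(H \right)} = 1$
$C = - \frac{177}{119}$ ($C = 177 \left(- \frac{1}{119}\right) = - \frac{177}{119} \approx -1.4874$)
$F{\left(O \right)} = - \frac{177}{119} + O + O^{2}$ ($F{\left(O \right)} = \left(O^{2} + 1 O\right) - \frac{177}{119} = \left(O^{2} + O\right) - \frac{177}{119} = \left(O + O^{2}\right) - \frac{177}{119} = - \frac{177}{119} + O + O^{2}$)
$-31504 - F{\left(165 \right)} = -31504 - \left(- \frac{177}{119} + 165 + 165^{2}\right) = -31504 - \left(- \frac{177}{119} + 165 + 27225\right) = -31504 - \frac{3259233}{119} = - \frac{7008209}{119}$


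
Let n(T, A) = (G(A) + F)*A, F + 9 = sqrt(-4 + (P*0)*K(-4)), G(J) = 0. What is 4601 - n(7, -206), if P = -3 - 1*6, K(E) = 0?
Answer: 2747 + 412*I ≈ 2747.0 + 412.0*I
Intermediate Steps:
P = -9 (P = -3 - 6 = -9)
F = -9 + 2*I (F = -9 + sqrt(-4 - 9*0*0) = -9 + sqrt(-4 + 0*0) = -9 + sqrt(-4 + 0) = -9 + sqrt(-4) = -9 + 2*I ≈ -9.0 + 2.0*I)
n(T, A) = A*(-9 + 2*I) (n(T, A) = (0 + (-9 + 2*I))*A = (-9 + 2*I)*A = A*(-9 + 2*I))
4601 - n(7, -206) = 4601 - (-206)*(-9 + 2*I) = 4601 - (1854 - 412*I) = 4601 + (-1854 + 412*I) = 2747 + 412*I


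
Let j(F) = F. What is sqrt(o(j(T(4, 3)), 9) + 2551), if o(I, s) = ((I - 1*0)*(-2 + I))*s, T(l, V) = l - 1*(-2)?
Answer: sqrt(2767) ≈ 52.602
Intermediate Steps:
T(l, V) = 2 + l (T(l, V) = l + 2 = 2 + l)
o(I, s) = I*s*(-2 + I) (o(I, s) = ((I + 0)*(-2 + I))*s = (I*(-2 + I))*s = I*s*(-2 + I))
sqrt(o(j(T(4, 3)), 9) + 2551) = sqrt((2 + 4)*9*(-2 + (2 + 4)) + 2551) = sqrt(6*9*(-2 + 6) + 2551) = sqrt(6*9*4 + 2551) = sqrt(216 + 2551) = sqrt(2767)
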